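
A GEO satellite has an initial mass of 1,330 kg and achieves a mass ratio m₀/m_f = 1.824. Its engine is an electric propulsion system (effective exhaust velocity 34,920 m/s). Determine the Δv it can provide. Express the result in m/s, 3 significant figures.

Δv = v_e · ln(1.824) = 34920.0 × 0.6010 ≈ 20988.0 m/s.

Δv ≈ 21000 m/s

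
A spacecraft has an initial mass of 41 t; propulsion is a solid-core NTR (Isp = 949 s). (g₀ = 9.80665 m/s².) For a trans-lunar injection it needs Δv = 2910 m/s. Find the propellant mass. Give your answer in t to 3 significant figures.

v_e = Isp · g₀ = 949 × 9.80665 = 9306.5 m/s.
m₀/m_f = exp(Δv / v_e) = exp(2910 / 9306.5) = exp(0.3127) = 1.3671.
m_f = 41 / 1.3671 = 29.9905 t, so propellant = m₀ − m_f = 41 − 29.9905 = 11.0095 t.

propellant mass ≈ 11.0 t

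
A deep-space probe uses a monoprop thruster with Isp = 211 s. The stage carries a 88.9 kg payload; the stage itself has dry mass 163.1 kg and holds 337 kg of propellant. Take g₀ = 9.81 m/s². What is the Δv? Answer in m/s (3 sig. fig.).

Δv ≈ 1760 m/s

v_e = Isp · g₀ = 211 × 9.81 = 2069.9 m/s.
m₀ = payload + dry + propellant = 88.9 + 163.1 + 337 = 589 kg.
m_f = payload + dry = 88.9 + 163.1 = 252 kg.
From the ideal rocket equation, Δv = v_e · ln(m₀/m_f) = 2069.9 × ln(2.337) = 2069.9 × 0.8490 ≈ 1757.3 m/s.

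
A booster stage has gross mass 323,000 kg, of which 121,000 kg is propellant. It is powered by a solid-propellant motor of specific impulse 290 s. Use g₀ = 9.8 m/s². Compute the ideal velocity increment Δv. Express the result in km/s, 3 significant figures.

v_e = Isp · g₀ = 290 × 9.8 = 2842.0 m/s.
m_f = m₀ − m_prop = 323,000 − 121,000 = 202,000 kg.
By the Tsiolkovsky rocket equation, Δv = v_e · ln(m₀/m_f) = 2842.0 × ln(1.599) = 2842.0 × 0.4694 ≈ 1334.0 m/s.

Δv ≈ 1.33 km/s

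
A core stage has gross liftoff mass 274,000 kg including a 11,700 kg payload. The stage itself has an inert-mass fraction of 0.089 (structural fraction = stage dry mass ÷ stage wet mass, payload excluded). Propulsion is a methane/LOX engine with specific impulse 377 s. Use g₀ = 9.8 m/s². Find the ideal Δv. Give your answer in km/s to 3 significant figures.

Stage wet mass = m₀ − payload = 274,000 − 11,700 = 262,300 kg.
Stage dry mass = ε × stage wet mass = 0.089 × 262,300 = 23,344.7 kg.
Burnout mass m_f = stage dry + payload = 23,344.7 + 11,700 = 35,044.7 kg.
v_e = Isp · g₀ = 377 × 9.8 = 3694.6 m/s.
Δv = v_e · ln(274,000/35,044.7) = 3694.6 × ln(7.819) = 3694.6 × 2.0565 ≈ 7598 m/s.

Δv ≈ 7.60 km/s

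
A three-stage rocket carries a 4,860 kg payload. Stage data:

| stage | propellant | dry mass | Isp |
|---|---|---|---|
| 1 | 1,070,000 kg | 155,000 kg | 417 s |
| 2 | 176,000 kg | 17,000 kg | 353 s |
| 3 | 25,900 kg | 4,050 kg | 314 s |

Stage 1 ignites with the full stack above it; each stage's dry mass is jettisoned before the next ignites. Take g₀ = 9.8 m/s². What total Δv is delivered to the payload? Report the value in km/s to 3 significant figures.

Ignition mass of stage 1 = 1,070,000+155,000 + 176,000+17,000 + 25,900+4,050 + 4,860 = 1,452,810 kg.
Stage 1: m₀ = 1,452,810 kg, m_f = 1,452,810 − 1,070,000 = 382,810 kg; Δv = 417×9.8×ln(3.795) = 4086.6×1.3337 ≈ 5450 m/s.
Stage 2: m₀ = 227,810 kg, m_f = 227,810 − 176,000 = 51,810 kg; Δv = 353×9.8×ln(4.397) = 3459.4×1.4809 ≈ 5123 m/s.
Stage 3: m₀ = 34,810 kg, m_f = 34,810 − 25,900 = 8,910 kg; Δv = 314×9.8×ln(3.907) = 3077.2×1.3627 ≈ 4193 m/s.
Total Δv = 5450 + 5123 + 4193 = 14766 m/s.

Δv ≈ 14.8 km/s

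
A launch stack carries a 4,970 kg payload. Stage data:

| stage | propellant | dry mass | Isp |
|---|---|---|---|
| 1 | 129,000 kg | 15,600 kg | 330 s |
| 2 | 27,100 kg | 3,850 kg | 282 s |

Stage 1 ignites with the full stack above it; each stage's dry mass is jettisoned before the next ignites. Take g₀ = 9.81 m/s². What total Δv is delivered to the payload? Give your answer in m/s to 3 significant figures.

Δv ≈ 7940 m/s

Ignition mass of stage 1 = 129,000+15,600 + 27,100+3,850 + 4,970 = 180,520 kg.
Stage 1: m₀ = 180,520 kg, m_f = 180,520 − 129,000 = 51,520 kg; Δv = 330×9.81×ln(3.504) = 3237.3×1.2539 ≈ 4059 m/s.
Stage 2: m₀ = 35,920 kg, m_f = 35,920 − 27,100 = 8,820 kg; Δv = 282×9.81×ln(4.073) = 2766.4×1.4043 ≈ 3885 m/s.
Total Δv = 4059 + 3885 = 7944 m/s.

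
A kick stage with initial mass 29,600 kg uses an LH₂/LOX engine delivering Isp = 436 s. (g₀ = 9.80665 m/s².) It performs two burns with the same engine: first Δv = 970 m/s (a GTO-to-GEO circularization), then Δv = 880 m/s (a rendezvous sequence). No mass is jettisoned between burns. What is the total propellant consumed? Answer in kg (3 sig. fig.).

v_e = Isp · g₀ = 436 × 9.80665 = 4275.7 m/s.
After the first burn: m = 29600 × exp(−970/4275.7) = 29600 × 0.79703 = 23,592.1 kg.
After the second burn: m = 23,592.1 × exp(−880/4275.7) = 23,592.1 × 0.81398 = 19,203.5 kg.
Total propellant = m₀ − m_final = 29600 − 19,203.5 = 10,396.5 kg.

total propellant consumed ≈ 10400 kg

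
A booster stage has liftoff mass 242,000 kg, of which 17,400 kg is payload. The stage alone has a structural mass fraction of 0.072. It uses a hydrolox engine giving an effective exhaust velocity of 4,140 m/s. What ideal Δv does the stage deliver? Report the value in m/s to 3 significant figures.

Δv ≈ 8180 m/s

Stage wet mass = m₀ − payload = 242,000 − 17,400 = 224,600 kg.
Stage dry mass = ε × stage wet mass = 0.072 × 224,600 = 16,171.2 kg.
Burnout mass m_f = stage dry + payload = 16,171.2 + 17,400 = 33,571.2 kg.
Using Δv = v_e ln(m₀/m_f): Δv = v_e · ln(242,000/33,571.2) = 4140.0 × ln(7.209) = 4140.0 × 1.9753 ≈ 8178 m/s.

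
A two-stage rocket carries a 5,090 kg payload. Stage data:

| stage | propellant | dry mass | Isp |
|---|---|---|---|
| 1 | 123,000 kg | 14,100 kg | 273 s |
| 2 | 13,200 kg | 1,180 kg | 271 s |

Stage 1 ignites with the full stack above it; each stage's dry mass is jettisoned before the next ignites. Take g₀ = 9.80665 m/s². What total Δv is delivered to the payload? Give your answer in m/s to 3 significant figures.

Δv ≈ 7130 m/s

Ignition mass of stage 1 = 123,000+14,100 + 13,200+1,180 + 5,090 = 156,570 kg.
Stage 1: m₀ = 156,570 kg, m_f = 156,570 − 123,000 = 33,570 kg; Δv = 273×9.80665×ln(4.664) = 2677.2×1.5399 ≈ 4123 m/s.
Stage 2: m₀ = 19,470 kg, m_f = 19,470 − 13,200 = 6,270 kg; Δv = 271×9.80665×ln(3.105) = 2657.6×1.1331 ≈ 3011 m/s.
Total Δv = 4123 + 3011 = 7134 m/s.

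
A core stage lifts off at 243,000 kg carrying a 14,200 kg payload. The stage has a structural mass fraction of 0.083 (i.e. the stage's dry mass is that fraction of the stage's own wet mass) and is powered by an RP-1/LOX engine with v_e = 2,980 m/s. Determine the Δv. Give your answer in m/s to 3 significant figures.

Stage wet mass = m₀ − payload = 243,000 − 14,200 = 228,800 kg.
Stage dry mass = ε × stage wet mass = 0.083 × 228,800 = 18,990.4 kg.
Burnout mass m_f = stage dry + payload = 18,990.4 + 14,200 = 33,190.4 kg.
Using Δv = v_e ln(m₀/m_f): Δv = v_e · ln(243,000/33,190.4) = 2980.0 × ln(7.321) = 2980.0 × 1.9908 ≈ 5933 m/s.

Δv ≈ 5930 m/s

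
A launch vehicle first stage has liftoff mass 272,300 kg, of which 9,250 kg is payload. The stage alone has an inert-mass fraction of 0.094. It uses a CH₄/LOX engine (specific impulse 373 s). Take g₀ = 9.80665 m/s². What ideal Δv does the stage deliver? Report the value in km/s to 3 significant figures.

Stage wet mass = m₀ − payload = 272,300 − 9,250 = 263,050 kg.
Stage dry mass = ε × stage wet mass = 0.094 × 263,050 = 24,726.7 kg.
Burnout mass m_f = stage dry + payload = 24,726.7 + 9,250 = 33,976.7 kg.
v_e = Isp · g₀ = 373 × 9.80665 = 3657.9 m/s.
Using Δv = v_e ln(m₀/m_f): Δv = v_e · ln(272,300/33,976.7) = 3657.9 × ln(8.014) = 3657.9 × 2.0812 ≈ 7613 m/s.

Δv ≈ 7.61 km/s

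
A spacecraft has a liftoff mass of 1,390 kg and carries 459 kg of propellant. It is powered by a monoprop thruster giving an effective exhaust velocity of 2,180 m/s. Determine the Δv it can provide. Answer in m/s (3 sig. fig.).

Δv ≈ 874 m/s

m_f = m₀ − m_prop = 1,390 − 459 = 931 kg.
From the ideal rocket equation, Δv = v_e · ln(m₀/m_f) = 2180.0 × ln(1.493) = 2180.0 × 0.4008 ≈ 873.7 m/s.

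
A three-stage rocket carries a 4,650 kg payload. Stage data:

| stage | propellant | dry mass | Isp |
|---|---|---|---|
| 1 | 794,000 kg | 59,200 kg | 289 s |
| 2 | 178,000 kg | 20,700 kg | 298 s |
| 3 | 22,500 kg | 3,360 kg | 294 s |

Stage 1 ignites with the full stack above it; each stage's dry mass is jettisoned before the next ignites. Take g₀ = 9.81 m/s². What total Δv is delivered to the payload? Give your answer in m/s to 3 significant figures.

Δv ≈ 12000 m/s

Ignition mass of stage 1 = 794,000+59,200 + 178,000+20,700 + 22,500+3,360 + 4,650 = 1,082,410 kg.
Stage 1: m₀ = 1,082,410 kg, m_f = 1,082,410 − 794,000 = 288,410 kg; Δv = 289×9.81×ln(3.753) = 2835.1×1.3226 ≈ 3750 m/s.
Stage 2: m₀ = 229,210 kg, m_f = 229,210 − 178,000 = 51,210 kg; Δv = 298×9.81×ln(4.476) = 2923.4×1.4987 ≈ 4381 m/s.
Stage 3: m₀ = 30,510 kg, m_f = 30,510 − 22,500 = 8,010 kg; Δv = 294×9.81×ln(3.809) = 2884.1×1.3374 ≈ 3857 m/s.
Total Δv = 3750 + 4381 + 3857 = 11988 m/s.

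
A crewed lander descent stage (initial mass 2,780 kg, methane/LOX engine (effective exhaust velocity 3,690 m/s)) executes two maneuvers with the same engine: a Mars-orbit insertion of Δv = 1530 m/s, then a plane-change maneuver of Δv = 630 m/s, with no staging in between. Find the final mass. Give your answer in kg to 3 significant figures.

final mass ≈ 1550 kg

After the first burn: m = 2780 × exp(−1530/3690.0) = 2780 × 0.66058 = 1,836.41 kg.
After the second burn: m = 1,836.41 × exp(−630/3690.0) = 1,836.41 × 0.84305 = 1,548.19 kg.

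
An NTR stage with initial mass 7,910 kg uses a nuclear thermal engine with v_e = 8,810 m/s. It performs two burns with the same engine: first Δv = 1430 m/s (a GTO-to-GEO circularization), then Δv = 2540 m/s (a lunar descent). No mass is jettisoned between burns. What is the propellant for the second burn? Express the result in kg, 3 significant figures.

propellant for the second burn ≈ 1680 kg

After the first burn: m = 7910 × exp(−1430/8810.0) = 7910 × 0.85017 = 6,724.84 kg.
After the second burn: m = 6,724.84 × exp(−2540/8810.0) = 6,724.84 × 0.74953 = 5,040.47 kg.
Second-burn propellant = 6,724.84 − 5,040.47 = 1,684.37 kg.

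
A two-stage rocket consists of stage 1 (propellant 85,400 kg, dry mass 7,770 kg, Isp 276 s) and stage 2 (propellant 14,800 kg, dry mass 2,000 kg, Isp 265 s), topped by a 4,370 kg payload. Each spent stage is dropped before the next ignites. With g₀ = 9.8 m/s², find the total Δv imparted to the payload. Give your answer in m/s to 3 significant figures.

Ignition mass of stage 1 = 85,400+7,770 + 14,800+2,000 + 4,370 = 114,340 kg.
Stage 1: m₀ = 114,340 kg, m_f = 114,340 − 85,400 = 28,940 kg; Δv = 276×9.8×ln(3.951) = 2704.8×1.3740 ≈ 3716 m/s.
Stage 2: m₀ = 21,170 kg, m_f = 21,170 − 14,800 = 6,370 kg; Δv = 265×9.8×ln(3.323) = 2597.0×1.2010 ≈ 3119 m/s.
Total Δv = 3716 + 3119 = 6835 m/s.

Δv ≈ 6840 m/s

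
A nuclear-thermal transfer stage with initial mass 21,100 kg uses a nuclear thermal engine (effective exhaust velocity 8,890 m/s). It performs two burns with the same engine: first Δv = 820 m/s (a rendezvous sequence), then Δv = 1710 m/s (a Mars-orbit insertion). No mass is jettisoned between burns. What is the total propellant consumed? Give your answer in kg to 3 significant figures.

After the first burn: m = 21100 × exp(−820/8890.0) = 21100 × 0.91189 = 19,240.9 kg.
After the second burn: m = 19,240.9 × exp(−1710/8890.0) = 19,240.9 × 0.82502 = 15,874.1 kg.
Total propellant = m₀ − m_final = 21100 − 15,874.1 = 5,225.9 kg.

total propellant consumed ≈ 5230 kg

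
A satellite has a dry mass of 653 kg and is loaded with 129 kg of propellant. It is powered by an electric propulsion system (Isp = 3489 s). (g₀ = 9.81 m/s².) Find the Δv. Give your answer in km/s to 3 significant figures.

v_e = Isp · g₀ = 3489 × 9.81 = 34227.1 m/s.
m₀ = m_dry + m_prop = 653 + 129 = 782 kg.
By the Tsiolkovsky rocket equation, Δv = v_e · ln(m₀/m_f) = 34227.1 × ln(1.198) = 34227.1 × 0.1803 ≈ 6170.4 m/s.

Δv ≈ 6.17 km/s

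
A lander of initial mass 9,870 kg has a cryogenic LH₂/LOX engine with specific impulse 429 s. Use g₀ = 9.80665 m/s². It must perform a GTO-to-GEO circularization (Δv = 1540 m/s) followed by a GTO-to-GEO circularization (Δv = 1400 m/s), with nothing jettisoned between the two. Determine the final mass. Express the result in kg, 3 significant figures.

final mass ≈ 4910 kg

v_e = Isp · g₀ = 429 × 9.80665 = 4207.1 m/s.
After the first burn: m = 9870 × exp(−1540/4207.1) = 9870 × 0.69347 = 6,844.55 kg.
After the second burn: m = 6,844.55 × exp(−1400/4207.1) = 6,844.55 × 0.71693 = 4,907.06 kg.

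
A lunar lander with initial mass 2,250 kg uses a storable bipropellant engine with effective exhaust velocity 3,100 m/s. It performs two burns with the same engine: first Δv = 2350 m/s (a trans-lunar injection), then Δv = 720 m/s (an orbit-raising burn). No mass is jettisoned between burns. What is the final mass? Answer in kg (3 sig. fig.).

After the first burn: m = 2250 × exp(−2350/3100.0) = 2250 × 0.46857 = 1,054.28 kg.
After the second burn: m = 1,054.28 × exp(−720/3100.0) = 1,054.28 × 0.79274 = 835.77 kg.

final mass ≈ 836 kg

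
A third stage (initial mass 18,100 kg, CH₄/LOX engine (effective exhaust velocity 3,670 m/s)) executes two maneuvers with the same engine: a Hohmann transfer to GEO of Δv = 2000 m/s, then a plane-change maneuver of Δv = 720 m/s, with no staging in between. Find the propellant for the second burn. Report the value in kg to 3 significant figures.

After the first burn: m = 18100 × exp(−2000/3670.0) = 18100 × 0.57987 = 10,495.6 kg.
After the second burn: m = 10,495.6 × exp(−720/3670.0) = 10,495.6 × 0.82186 = 8,625.91 kg.
Second-burn propellant = 10,495.6 − 8,625.91 = 1,869.69 kg.

propellant for the second burn ≈ 1870 kg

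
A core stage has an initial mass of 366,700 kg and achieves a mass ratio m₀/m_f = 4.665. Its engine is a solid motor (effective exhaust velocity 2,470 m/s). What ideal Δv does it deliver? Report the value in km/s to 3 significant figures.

Δv = v_e · ln(4.665) = 2470.0 × 1.5401 ≈ 3804.0 m/s.

Δv ≈ 3.80 km/s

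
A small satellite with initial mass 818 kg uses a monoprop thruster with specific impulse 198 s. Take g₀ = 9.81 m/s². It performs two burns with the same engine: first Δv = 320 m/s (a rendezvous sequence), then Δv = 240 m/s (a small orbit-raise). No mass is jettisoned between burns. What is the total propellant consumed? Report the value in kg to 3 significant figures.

total propellant consumed ≈ 205 kg

v_e = Isp · g₀ = 198 × 9.81 = 1942.4 m/s.
After the first burn: m = 818 × exp(−320/1942.4) = 818 × 0.84811 = 693.754 kg.
After the second burn: m = 693.754 × exp(−240/1942.4) = 693.754 × 0.88377 = 613.119 kg.
Total propellant = m₀ − m_final = 818 − 613.119 = 204.881 kg.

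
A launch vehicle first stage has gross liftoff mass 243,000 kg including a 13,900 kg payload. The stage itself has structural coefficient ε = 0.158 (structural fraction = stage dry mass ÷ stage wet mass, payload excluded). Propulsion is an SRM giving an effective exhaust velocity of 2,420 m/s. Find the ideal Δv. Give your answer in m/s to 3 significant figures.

Δv ≈ 3820 m/s

Stage wet mass = m₀ − payload = 243,000 − 13,900 = 229,100 kg.
Stage dry mass = ε × stage wet mass = 0.158 × 229,100 = 36,197.8 kg.
Burnout mass m_f = stage dry + payload = 36,197.8 + 13,900 = 50,097.8 kg.
Δv = v_e · ln(243,000/50,097.8) = 2420.0 × ln(4.851) = 2420.0 × 1.5791 ≈ 3821 m/s.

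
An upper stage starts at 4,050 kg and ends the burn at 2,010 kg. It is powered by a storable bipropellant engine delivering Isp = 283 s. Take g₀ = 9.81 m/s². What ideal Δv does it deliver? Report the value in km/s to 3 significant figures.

Δv ≈ 1.94 km/s

v_e = Isp · g₀ = 283 × 9.81 = 2776.2 m/s.
Rocket equation: Δv = v_e · ln(m₀/m_f) = 2776.2 × ln(2.015) = 2776.2 × 0.7006 ≈ 1945.0 m/s.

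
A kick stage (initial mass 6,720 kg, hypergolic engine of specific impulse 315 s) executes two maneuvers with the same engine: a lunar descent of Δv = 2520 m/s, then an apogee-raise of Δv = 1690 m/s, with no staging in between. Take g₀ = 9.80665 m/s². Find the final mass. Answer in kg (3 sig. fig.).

final mass ≈ 1720 kg

v_e = Isp · g₀ = 315 × 9.80665 = 3089.1 m/s.
After the first burn: m = 6720 × exp(−2520/3089.1) = 6720 × 0.44230 = 2,972.26 kg.
After the second burn: m = 2,972.26 × exp(−1690/3089.1) = 2,972.26 × 0.57863 = 1,719.84 kg.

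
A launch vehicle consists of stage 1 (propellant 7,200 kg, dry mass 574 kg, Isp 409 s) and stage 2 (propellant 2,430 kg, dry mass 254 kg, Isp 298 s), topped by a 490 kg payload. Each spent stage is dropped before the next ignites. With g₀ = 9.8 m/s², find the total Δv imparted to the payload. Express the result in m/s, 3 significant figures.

Δv ≈ 8530 m/s

Ignition mass of stage 1 = 7,200+574 + 2,430+254 + 490 = 10,948 kg.
Stage 1: m₀ = 10,948 kg, m_f = 10,948 − 7,200 = 3,748 kg; Δv = 409×9.8×ln(2.921) = 4008.2×1.0719 ≈ 4297 m/s.
Stage 2: m₀ = 3,174 kg, m_f = 3,174 − 2,430 = 744 kg; Δv = 298×9.8×ln(4.266) = 2920.4×1.4507 ≈ 4237 m/s.
Total Δv = 4297 + 4237 = 8534 m/s.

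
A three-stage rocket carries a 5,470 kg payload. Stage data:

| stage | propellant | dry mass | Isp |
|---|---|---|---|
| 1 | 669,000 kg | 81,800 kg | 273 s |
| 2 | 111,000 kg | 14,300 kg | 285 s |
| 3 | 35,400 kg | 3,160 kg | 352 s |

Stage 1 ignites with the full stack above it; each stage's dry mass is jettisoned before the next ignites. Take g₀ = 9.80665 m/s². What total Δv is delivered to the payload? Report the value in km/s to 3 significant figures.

Δv ≈ 12.1 km/s

Ignition mass of stage 1 = 669,000+81,800 + 111,000+14,300 + 35,400+3,160 + 5,470 = 920,130 kg.
Stage 1: m₀ = 920,130 kg, m_f = 920,130 − 669,000 = 251,130 kg; Δv = 273×9.80665×ln(3.664) = 2677.2×1.2985 ≈ 3476 m/s.
Stage 2: m₀ = 169,330 kg, m_f = 169,330 − 111,000 = 58,330 kg; Δv = 285×9.80665×ln(2.903) = 2794.9×1.0657 ≈ 2979 m/s.
Stage 3: m₀ = 44,030 kg, m_f = 44,030 − 35,400 = 8,630 kg; Δv = 352×9.80665×ln(5.102) = 3451.9×1.6296 ≈ 5625 m/s.
Total Δv = 3476 + 2979 + 5625 = 12080 m/s.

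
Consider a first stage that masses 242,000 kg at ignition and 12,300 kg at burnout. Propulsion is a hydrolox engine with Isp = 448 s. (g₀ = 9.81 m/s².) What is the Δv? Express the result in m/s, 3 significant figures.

Δv ≈ 13100 m/s

v_e = Isp · g₀ = 448 × 9.81 = 4394.9 m/s.
From the ideal rocket equation, Δv = v_e · ln(m₀/m_f) = 4394.9 × ln(19.67) = 4394.9 × 2.9793 ≈ 13093.8 m/s.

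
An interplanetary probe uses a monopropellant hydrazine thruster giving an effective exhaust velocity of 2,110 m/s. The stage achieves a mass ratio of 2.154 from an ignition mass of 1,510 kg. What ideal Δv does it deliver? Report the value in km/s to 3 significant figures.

Rocket equation: Δv = v_e · ln(2.154) = 2110.0 × 0.7673 ≈ 1619.1 m/s.

Δv ≈ 1.62 km/s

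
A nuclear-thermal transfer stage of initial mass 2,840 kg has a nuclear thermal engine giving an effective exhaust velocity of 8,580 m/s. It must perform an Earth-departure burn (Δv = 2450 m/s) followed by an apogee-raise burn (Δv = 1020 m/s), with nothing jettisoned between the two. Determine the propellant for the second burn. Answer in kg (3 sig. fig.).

After the first burn: m = 2840 × exp(−2450/8580.0) = 2840 × 0.75160 = 2,134.54 kg.
After the second burn: m = 2,134.54 × exp(−1020/8580.0) = 2,134.54 × 0.88791 = 1,895.28 kg.
Second-burn propellant = 2,134.54 − 1,895.28 = 239.26 kg.

propellant for the second burn ≈ 239 kg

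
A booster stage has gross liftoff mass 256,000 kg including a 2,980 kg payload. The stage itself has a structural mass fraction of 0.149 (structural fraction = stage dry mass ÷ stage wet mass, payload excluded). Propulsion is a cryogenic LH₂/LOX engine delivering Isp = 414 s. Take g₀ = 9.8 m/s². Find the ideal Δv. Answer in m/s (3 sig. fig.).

Δv ≈ 7460 m/s

Stage wet mass = m₀ − payload = 256,000 − 2,980 = 253,020 kg.
Stage dry mass = ε × stage wet mass = 0.149 × 253,020 = 37,700 kg.
Burnout mass m_f = stage dry + payload = 37,700 + 2,980 = 40,680 kg.
v_e = Isp · g₀ = 414 × 9.8 = 4057.2 m/s.
Using Δv = v_e ln(m₀/m_f): Δv = v_e · ln(256,000/40,680) = 4057.2 × ln(6.293) = 4057.2 × 1.8394 ≈ 7463 m/s.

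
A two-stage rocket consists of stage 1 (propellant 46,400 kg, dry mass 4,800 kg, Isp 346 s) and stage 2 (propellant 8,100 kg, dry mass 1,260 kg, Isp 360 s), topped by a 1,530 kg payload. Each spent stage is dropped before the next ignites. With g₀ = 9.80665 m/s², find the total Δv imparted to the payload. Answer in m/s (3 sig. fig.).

Δv ≈ 9480 m/s

Ignition mass of stage 1 = 46,400+4,800 + 8,100+1,260 + 1,530 = 62,090 kg.
Stage 1: m₀ = 62,090 kg, m_f = 62,090 − 46,400 = 15,690 kg; Δv = 346×9.80665×ln(3.957) = 3393.1×1.3756 ≈ 4667 m/s.
Stage 2: m₀ = 10,890 kg, m_f = 10,890 − 8,100 = 2,790 kg; Δv = 360×9.80665×ln(3.903) = 3530.4×1.3618 ≈ 4808 m/s.
Total Δv = 4667 + 4808 = 9475 m/s.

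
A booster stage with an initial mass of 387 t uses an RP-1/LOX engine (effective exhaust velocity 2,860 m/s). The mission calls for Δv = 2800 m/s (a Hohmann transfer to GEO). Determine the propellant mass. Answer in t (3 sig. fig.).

m₀/m_f = exp(Δv / v_e) = exp(2800 / 2860.0) = exp(0.9790) = 2.6618.
m_f = 387 / 2.6618 = 145.39 t, so propellant = m₀ − m_f = 387 − 145.39 = 241.61 t.

propellant mass ≈ 242 t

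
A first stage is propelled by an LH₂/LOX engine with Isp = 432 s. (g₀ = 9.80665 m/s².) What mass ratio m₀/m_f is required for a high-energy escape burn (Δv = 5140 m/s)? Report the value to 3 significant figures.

mass ratio ≈ 3.36

v_e = Isp · g₀ = 432 × 9.80665 = 4236.5 m/s.
By the Tsiolkovsky rocket equation, m₀/m_f = exp(Δv / v_e) = exp(5140 / 4236.5) = exp(1.2133) = 3.3645.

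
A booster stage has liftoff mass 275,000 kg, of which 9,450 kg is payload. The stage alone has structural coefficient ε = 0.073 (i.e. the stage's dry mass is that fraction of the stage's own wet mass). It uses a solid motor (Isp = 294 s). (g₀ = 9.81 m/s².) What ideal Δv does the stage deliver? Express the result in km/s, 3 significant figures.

Stage wet mass = m₀ − payload = 275,000 − 9,450 = 265,550 kg.
Stage dry mass = ε × stage wet mass = 0.073 × 265,550 = 19,385.2 kg.
Burnout mass m_f = stage dry + payload = 19,385.2 + 9,450 = 28,835.2 kg.
v_e = Isp · g₀ = 294 × 9.81 = 2884.1 m/s.
Δv = v_e · ln(275,000/28,835.2) = 2884.1 × ln(9.537) = 2884.1 × 2.2552 ≈ 6504 m/s.

Δv ≈ 6.50 km/s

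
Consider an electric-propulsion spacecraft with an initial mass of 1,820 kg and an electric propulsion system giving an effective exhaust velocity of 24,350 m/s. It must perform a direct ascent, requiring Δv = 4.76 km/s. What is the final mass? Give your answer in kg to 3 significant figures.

final mass ≈ 1500 kg

m₀/m_f = exp(Δv / v_e) = exp(4760 / 24350.0) = exp(0.1955) = 1.2159.
m_f = m₀ / 1.2159 = 1,820 / 1.2159 = 1,496.83 kg.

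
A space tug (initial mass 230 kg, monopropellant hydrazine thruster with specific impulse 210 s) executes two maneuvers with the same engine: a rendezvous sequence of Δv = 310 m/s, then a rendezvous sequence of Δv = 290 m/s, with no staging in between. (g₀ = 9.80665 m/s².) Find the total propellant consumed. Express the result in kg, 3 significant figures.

total propellant consumed ≈ 58.1 kg

v_e = Isp · g₀ = 210 × 9.80665 = 2059.4 m/s.
After the first burn: m = 230 × exp(−310/2059.4) = 230 × 0.86025 = 197.858 kg.
After the second burn: m = 197.858 × exp(−290/2059.4) = 197.858 × 0.86865 = 171.869 kg.
Total propellant = m₀ − m_final = 230 − 171.869 = 58.131 kg.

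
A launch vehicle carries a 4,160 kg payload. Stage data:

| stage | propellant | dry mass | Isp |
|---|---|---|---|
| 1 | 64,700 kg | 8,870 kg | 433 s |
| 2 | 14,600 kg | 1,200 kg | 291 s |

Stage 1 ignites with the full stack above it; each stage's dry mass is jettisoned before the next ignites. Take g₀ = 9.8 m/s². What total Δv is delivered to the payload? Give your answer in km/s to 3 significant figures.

Ignition mass of stage 1 = 64,700+8,870 + 14,600+1,200 + 4,160 = 93,530 kg.
Stage 1: m₀ = 93,530 kg, m_f = 93,530 − 64,700 = 28,830 kg; Δv = 433×9.8×ln(3.244) = 4243.4×1.1769 ≈ 4994 m/s.
Stage 2: m₀ = 19,960 kg, m_f = 19,960 − 14,600 = 5,360 kg; Δv = 291×9.8×ln(3.724) = 2851.8×1.3148 ≈ 3749 m/s.
Total Δv = 4994 + 3749 = 8743 m/s.

Δv ≈ 8.74 km/s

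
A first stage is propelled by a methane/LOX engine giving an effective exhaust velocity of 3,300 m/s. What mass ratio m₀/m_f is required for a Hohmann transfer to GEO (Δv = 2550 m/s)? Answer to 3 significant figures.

mass ratio ≈ 2.17

Using Δv = v_e ln(m₀/m_f): m₀/m_f = exp(Δv / v_e) = exp(2550 / 3300.0) = exp(0.7727) = 2.1657.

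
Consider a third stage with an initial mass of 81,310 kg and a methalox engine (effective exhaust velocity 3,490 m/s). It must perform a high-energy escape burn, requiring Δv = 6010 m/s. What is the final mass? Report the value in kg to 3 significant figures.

final mass ≈ 14500 kg

m₀/m_f = exp(Δv / v_e) = exp(6010 / 3490.0) = exp(1.7221) = 5.5961.
m_f = m₀ / 5.5961 = 81,310 / 5.5961 = 14,529.8 kg.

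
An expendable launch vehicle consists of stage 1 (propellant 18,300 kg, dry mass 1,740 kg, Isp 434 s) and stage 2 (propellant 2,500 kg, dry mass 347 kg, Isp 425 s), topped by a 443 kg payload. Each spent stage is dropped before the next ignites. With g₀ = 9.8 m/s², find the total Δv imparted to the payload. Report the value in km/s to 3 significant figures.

Δv ≈ 12.5 km/s

Ignition mass of stage 1 = 18,300+1,740 + 2,500+347 + 443 = 23,330 kg.
Stage 1: m₀ = 23,330 kg, m_f = 23,330 − 18,300 = 5,030 kg; Δv = 434×9.8×ln(4.638) = 4253.2×1.5343 ≈ 6526 m/s.
Stage 2: m₀ = 3,290 kg, m_f = 3,290 − 2,500 = 790 kg; Δv = 425×9.8×ln(4.165) = 4165.0×1.4266 ≈ 5942 m/s.
Total Δv = 6526 + 5942 = 12468 m/s.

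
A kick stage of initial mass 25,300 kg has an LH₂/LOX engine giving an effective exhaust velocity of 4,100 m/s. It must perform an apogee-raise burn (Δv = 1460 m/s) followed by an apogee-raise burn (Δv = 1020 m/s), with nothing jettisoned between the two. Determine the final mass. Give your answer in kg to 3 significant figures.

After the first burn: m = 25300 × exp(−1460/4100.0) = 25300 × 0.70040 = 17,720.1 kg.
After the second burn: m = 17,720.1 × exp(−1020/4100.0) = 17,720.1 × 0.77975 = 13,817.2 kg.

final mass ≈ 13800 kg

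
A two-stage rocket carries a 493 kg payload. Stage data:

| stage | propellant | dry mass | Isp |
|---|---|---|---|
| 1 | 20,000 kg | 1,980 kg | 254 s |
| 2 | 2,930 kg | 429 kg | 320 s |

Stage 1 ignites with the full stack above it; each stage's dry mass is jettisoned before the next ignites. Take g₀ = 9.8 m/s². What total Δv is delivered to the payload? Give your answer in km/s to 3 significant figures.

Δv ≈ 8.19 km/s

Ignition mass of stage 1 = 20,000+1,980 + 2,930+429 + 493 = 25,832 kg.
Stage 1: m₀ = 25,832 kg, m_f = 25,832 − 20,000 = 5,832 kg; Δv = 254×9.8×ln(4.429) = 2489.2×1.4883 ≈ 3705 m/s.
Stage 2: m₀ = 3,852 kg, m_f = 3,852 − 2,930 = 922 kg; Δv = 320×9.8×ln(4.178) = 3136.0×1.4298 ≈ 4484 m/s.
Total Δv = 3705 + 4484 = 8189 m/s.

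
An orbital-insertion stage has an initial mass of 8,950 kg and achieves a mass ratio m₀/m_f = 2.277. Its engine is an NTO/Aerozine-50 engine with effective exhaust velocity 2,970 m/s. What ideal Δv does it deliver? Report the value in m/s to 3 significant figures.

Δv ≈ 2440 m/s

Δv = v_e · ln(2.277) = 2970.0 × 0.8229 ≈ 2443.9 m/s.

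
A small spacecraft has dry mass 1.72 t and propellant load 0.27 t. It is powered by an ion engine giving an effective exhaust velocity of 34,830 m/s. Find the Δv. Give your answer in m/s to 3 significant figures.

m₀ = m_dry + m_prop = 1.72 + 0.27 = 1.99 t.
Rocket equation: Δv = v_e · ln(m₀/m_f) = 34830.0 × ln(1.157) = 34830.0 × 0.1458 ≈ 5078.6 m/s.

Δv ≈ 5080 m/s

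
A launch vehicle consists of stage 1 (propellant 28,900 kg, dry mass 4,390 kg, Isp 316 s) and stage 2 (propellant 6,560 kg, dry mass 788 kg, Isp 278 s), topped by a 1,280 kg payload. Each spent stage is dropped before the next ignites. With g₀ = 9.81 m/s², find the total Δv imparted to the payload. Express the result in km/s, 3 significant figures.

Δv ≈ 7.52 km/s

Ignition mass of stage 1 = 28,900+4,390 + 6,560+788 + 1,280 = 41,918 kg.
Stage 1: m₀ = 41,918 kg, m_f = 41,918 − 28,900 = 13,018 kg; Δv = 316×9.81×ln(3.22) = 3100.0×1.1694 ≈ 3625 m/s.
Stage 2: m₀ = 8,628 kg, m_f = 8,628 − 6,560 = 2,068 kg; Δv = 278×9.81×ln(4.172) = 2727.2×1.4284 ≈ 3896 m/s.
Total Δv = 3625 + 3896 = 7521 m/s.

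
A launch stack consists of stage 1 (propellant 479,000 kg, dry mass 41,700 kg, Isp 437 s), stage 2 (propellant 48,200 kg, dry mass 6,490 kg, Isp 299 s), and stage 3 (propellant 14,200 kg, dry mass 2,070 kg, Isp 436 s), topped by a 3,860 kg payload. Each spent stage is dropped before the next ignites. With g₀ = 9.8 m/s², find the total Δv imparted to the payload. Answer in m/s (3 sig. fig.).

Ignition mass of stage 1 = 479,000+41,700 + 48,200+6,490 + 14,200+2,070 + 3,860 = 595,520 kg.
Stage 1: m₀ = 595,520 kg, m_f = 595,520 − 479,000 = 116,520 kg; Δv = 437×9.8×ln(5.111) = 4282.6×1.6314 ≈ 6987 m/s.
Stage 2: m₀ = 74,820 kg, m_f = 74,820 − 48,200 = 26,620 kg; Δv = 299×9.8×ln(2.811) = 2930.2×1.0334 ≈ 3028 m/s.
Stage 3: m₀ = 20,130 kg, m_f = 20,130 − 14,200 = 5,930 kg; Δv = 436×9.8×ln(3.395) = 4272.8×1.2222 ≈ 5222 m/s.
Total Δv = 6987 + 3028 + 5222 = 15237 m/s.

Δv ≈ 15200 m/s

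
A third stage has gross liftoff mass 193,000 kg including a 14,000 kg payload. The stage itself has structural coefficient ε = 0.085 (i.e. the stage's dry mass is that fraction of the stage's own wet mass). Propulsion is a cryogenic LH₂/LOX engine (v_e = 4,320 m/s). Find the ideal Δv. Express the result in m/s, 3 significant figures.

Δv ≈ 8160 m/s

Stage wet mass = m₀ − payload = 193,000 − 14,000 = 179,000 kg.
Stage dry mass = ε × stage wet mass = 0.085 × 179,000 = 15,215 kg.
Burnout mass m_f = stage dry + payload = 15,215 + 14,000 = 29,215 kg.
Δv = v_e · ln(193,000/29,215) = 4320.0 × ln(6.606) = 4320.0 × 1.8880 ≈ 8156 m/s.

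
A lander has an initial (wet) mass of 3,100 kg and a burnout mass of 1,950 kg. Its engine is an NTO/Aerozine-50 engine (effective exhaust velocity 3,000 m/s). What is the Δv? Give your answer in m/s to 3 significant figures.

Δv ≈ 1390 m/s

Δv = v_e · ln(m₀/m_f) = 3000.0 × ln(1.59) = 3000.0 × 0.4636 ≈ 1390.7 m/s.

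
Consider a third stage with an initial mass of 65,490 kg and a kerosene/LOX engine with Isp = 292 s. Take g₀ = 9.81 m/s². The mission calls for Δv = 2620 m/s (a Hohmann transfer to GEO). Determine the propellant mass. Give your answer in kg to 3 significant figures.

v_e = Isp · g₀ = 292 × 9.81 = 2864.5 m/s.
From the ideal rocket equation, m₀/m_f = exp(Δv / v_e) = exp(2620 / 2864.5) = exp(0.9146) = 2.4959.
m_f = 65,490 / 2.4959 = 26,239 kg, so propellant = m₀ − m_f = 65,490 − 26,239 = 39,251 kg.

propellant mass ≈ 39300 kg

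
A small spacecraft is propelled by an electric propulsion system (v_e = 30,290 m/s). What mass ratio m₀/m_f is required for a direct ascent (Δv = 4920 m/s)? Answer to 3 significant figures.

Using Δv = v_e ln(m₀/m_f): m₀/m_f = exp(Δv / v_e) = exp(4920 / 30290.0) = exp(0.1624) = 1.1764.

mass ratio ≈ 1.18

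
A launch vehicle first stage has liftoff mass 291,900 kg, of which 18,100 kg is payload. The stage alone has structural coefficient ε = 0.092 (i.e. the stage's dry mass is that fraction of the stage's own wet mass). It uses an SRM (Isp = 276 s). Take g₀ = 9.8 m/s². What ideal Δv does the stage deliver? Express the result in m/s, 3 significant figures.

Stage wet mass = m₀ − payload = 291,900 − 18,100 = 273,800 kg.
Stage dry mass = ε × stage wet mass = 0.092 × 273,800 = 25,189.6 kg.
Burnout mass m_f = stage dry + payload = 25,189.6 + 18,100 = 43,289.6 kg.
v_e = Isp · g₀ = 276 × 9.8 = 2704.8 m/s.
Δv = v_e · ln(291,900/43,289.6) = 2704.8 × ln(6.743) = 2704.8 × 1.9085 ≈ 5162 m/s.

Δv ≈ 5160 m/s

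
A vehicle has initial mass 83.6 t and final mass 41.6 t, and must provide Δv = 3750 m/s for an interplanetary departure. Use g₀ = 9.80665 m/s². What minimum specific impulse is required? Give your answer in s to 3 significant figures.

Isp ≈ 548 s

ln(m₀/m_f) = ln(83600/41600) = ln(2.01) = 0.6979.
v_e = Δv / ln(m₀/m_f) = 3750 / 0.6979 = 5372.9 m/s.
Isp = v_e / g₀ = 5372.9 / 9.80665 = 547.9 s.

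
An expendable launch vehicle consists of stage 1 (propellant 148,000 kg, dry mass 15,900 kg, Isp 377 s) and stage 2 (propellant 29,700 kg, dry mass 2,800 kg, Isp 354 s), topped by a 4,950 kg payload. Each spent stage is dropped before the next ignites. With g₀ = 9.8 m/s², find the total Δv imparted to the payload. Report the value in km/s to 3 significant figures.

Δv ≈ 10.4 km/s

Ignition mass of stage 1 = 148,000+15,900 + 29,700+2,800 + 4,950 = 201,350 kg.
Stage 1: m₀ = 201,350 kg, m_f = 201,350 − 148,000 = 53,350 kg; Δv = 377×9.8×ln(3.774) = 3694.6×1.3282 ≈ 4907 m/s.
Stage 2: m₀ = 37,450 kg, m_f = 37,450 − 29,700 = 7,750 kg; Δv = 354×9.8×ln(4.832) = 3469.2×1.5753 ≈ 5465 m/s.
Total Δv = 4907 + 5465 = 10372 m/s.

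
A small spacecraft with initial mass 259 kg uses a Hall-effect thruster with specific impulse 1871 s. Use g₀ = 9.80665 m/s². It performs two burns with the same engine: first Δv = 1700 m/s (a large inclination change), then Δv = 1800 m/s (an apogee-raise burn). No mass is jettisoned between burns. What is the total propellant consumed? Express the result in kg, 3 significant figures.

v_e = Isp · g₀ = 1871 × 9.80665 = 18348.2 m/s.
After the first burn: m = 259 × exp(−1700/18348.2) = 259 × 0.91151 = 236.081 kg.
After the second burn: m = 236.081 × exp(−1800/18348.2) = 236.081 × 0.90656 = 214.022 kg.
Total propellant = m₀ − m_final = 259 − 214.022 = 44.978 kg.

total propellant consumed ≈ 45.0 kg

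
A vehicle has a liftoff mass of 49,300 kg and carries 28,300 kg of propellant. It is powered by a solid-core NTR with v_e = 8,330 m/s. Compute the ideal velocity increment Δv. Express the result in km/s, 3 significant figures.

m_f = m₀ − m_prop = 49,300 − 28,300 = 21,000 kg.
From the ideal rocket equation, Δv = v_e · ln(m₀/m_f) = 8330.0 × ln(2.348) = 8330.0 × 0.8534 ≈ 7108.8 m/s.

Δv ≈ 7.11 km/s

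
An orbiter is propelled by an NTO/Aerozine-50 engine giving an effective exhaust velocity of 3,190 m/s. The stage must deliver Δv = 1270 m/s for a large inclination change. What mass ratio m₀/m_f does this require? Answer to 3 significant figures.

mass ratio ≈ 1.49

m₀/m_f = exp(Δv / v_e) = exp(1270 / 3190.0) = exp(0.3981) = 1.4890.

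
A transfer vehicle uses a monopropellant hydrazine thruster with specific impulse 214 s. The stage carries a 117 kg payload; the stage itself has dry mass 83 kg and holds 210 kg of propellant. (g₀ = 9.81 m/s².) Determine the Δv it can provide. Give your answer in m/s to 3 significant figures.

v_e = Isp · g₀ = 214 × 9.81 = 2099.3 m/s.
m₀ = payload + dry + propellant = 117 + 83 + 210 = 410 kg.
m_f = payload + dry = 117 + 83 = 200 kg.
Δv = v_e · ln(m₀/m_f) = 2099.3 × ln(2.05) = 2099.3 × 0.7178 ≈ 1507.0 m/s.

Δv ≈ 1510 m/s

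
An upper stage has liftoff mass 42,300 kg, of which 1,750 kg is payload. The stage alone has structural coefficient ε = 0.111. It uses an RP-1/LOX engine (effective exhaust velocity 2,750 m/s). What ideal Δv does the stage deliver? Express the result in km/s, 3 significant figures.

Stage wet mass = m₀ − payload = 42,300 − 1,750 = 40,550 kg.
Stage dry mass = ε × stage wet mass = 0.111 × 40,550 = 4,501.05 kg.
Burnout mass m_f = stage dry + payload = 4,501.05 + 1,750 = 6,251.05 kg.
By the Tsiolkovsky rocket equation, Δv = v_e · ln(42,300/6,251.05) = 2750.0 × ln(6.767) = 2750.0 × 1.9120 ≈ 5258 m/s.

Δv ≈ 5.26 km/s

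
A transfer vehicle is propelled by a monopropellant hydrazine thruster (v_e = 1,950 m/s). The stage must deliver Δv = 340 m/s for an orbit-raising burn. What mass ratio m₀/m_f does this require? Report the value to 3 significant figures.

By the Tsiolkovsky rocket equation, m₀/m_f = exp(Δv / v_e) = exp(340 / 1950.0) = exp(0.1744) = 1.1905.

mass ratio ≈ 1.19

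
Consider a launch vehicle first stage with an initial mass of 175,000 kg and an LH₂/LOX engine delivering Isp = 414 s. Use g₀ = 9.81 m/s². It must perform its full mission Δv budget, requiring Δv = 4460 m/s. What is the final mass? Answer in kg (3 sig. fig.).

v_e = Isp · g₀ = 414 × 9.81 = 4061.3 m/s.
Rocket equation: m₀/m_f = exp(Δv / v_e) = exp(4460 / 4061.3) = exp(1.0982) = 2.9986.
m_f = m₀ / 2.9986 = 175,000 / 2.9986 = 58,360.6 kg.

final mass ≈ 58400 kg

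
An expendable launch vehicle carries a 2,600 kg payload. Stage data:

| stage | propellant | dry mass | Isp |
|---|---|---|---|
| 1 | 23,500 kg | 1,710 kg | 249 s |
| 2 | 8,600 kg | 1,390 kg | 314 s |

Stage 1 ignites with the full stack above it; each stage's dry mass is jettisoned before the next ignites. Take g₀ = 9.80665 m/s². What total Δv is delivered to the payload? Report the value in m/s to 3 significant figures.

Ignition mass of stage 1 = 23,500+1,710 + 8,600+1,390 + 2,600 = 37,800 kg.
Stage 1: m₀ = 37,800 kg, m_f = 37,800 − 23,500 = 14,300 kg; Δv = 249×9.80665×ln(2.643) = 2441.9×0.9720 ≈ 2374 m/s.
Stage 2: m₀ = 12,590 kg, m_f = 12,590 − 8,600 = 3,990 kg; Δv = 314×9.80665×ln(3.155) = 3079.3×1.1491 ≈ 3538 m/s.
Total Δv = 2374 + 3538 = 5912 m/s.

Δv ≈ 5910 m/s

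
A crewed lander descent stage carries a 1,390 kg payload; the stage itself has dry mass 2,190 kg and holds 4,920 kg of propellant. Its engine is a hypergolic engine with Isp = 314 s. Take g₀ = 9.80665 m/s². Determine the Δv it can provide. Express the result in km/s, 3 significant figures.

v_e = Isp · g₀ = 314 × 9.80665 = 3079.3 m/s.
m₀ = payload + dry + propellant = 1,390 + 2,190 + 4,920 = 8,500 kg.
m_f = payload + dry = 1,390 + 2,190 = 3,580 kg.
Δv = v_e · ln(m₀/m_f) = 3079.3 × ln(2.374) = 3079.3 × 0.8647 ≈ 2662.7 m/s.

Δv ≈ 2.66 km/s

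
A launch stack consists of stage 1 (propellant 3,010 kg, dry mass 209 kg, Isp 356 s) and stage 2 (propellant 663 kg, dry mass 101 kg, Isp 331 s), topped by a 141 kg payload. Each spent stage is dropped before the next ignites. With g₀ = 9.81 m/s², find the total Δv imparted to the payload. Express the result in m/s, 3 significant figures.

Ignition mass of stage 1 = 3,010+209 + 663+101 + 141 = 4,124 kg.
Stage 1: m₀ = 4,124 kg, m_f = 4,124 − 3,010 = 1,114 kg; Δv = 356×9.81×ln(3.702) = 3492.4×1.3089 ≈ 4571 m/s.
Stage 2: m₀ = 905 kg, m_f = 905 − 663 = 242 kg; Δv = 331×9.81×ln(3.74) = 3247.1×1.3190 ≈ 4283 m/s.
Total Δv = 4571 + 4283 = 8854 m/s.

Δv ≈ 8850 m/s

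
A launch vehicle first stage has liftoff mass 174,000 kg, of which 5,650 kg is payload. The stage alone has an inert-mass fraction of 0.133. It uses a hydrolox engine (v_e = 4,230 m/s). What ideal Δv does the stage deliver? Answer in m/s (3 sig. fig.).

Δv ≈ 7720 m/s

Stage wet mass = m₀ − payload = 174,000 − 5,650 = 168,350 kg.
Stage dry mass = ε × stage wet mass = 0.133 × 168,350 = 22,390.6 kg.
Burnout mass m_f = stage dry + payload = 22,390.6 + 5,650 = 28,040.6 kg.
Δv = v_e · ln(174,000/28,040.6) = 4230.0 × ln(6.205) = 4230.0 × 1.8254 ≈ 7721 m/s.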